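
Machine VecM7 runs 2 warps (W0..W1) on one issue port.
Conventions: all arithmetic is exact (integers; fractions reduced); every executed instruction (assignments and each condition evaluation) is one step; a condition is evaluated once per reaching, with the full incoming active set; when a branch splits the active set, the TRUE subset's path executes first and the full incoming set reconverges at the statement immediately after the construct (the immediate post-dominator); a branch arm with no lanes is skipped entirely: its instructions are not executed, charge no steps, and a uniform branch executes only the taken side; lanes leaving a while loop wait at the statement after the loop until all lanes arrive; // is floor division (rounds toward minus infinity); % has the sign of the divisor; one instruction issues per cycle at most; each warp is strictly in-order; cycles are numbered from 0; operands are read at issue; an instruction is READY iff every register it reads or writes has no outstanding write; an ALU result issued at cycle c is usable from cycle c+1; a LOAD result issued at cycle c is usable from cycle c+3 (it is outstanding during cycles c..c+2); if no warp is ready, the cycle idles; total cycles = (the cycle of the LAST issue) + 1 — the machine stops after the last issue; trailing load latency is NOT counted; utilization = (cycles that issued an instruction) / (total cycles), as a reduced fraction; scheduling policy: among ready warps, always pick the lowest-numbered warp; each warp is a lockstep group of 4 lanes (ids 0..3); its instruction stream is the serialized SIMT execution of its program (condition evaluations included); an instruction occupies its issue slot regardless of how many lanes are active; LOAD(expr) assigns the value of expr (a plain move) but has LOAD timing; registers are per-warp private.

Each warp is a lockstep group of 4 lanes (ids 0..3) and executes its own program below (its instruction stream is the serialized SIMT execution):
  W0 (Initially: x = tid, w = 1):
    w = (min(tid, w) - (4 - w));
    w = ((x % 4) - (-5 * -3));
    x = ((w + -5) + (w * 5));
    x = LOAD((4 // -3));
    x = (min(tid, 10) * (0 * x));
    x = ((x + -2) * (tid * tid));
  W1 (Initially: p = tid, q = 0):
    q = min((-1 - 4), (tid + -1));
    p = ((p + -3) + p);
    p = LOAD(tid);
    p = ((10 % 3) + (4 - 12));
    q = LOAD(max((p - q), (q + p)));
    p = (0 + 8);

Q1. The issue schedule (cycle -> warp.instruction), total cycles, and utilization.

cycle 0: W0.I0
cycle 1: W0.I1
cycle 2: W0.I2
cycle 3: W0.I3
cycle 4: W1.I0
cycle 5: W1.I1
cycle 6: W0.I4
cycle 7: W0.I5
cycle 8: W1.I2
cycle 9: idle
cycle 10: idle
cycle 11: W1.I3
cycle 12: W1.I4
cycle 13: W1.I5

Answer: 14 cycles, utilization 6/7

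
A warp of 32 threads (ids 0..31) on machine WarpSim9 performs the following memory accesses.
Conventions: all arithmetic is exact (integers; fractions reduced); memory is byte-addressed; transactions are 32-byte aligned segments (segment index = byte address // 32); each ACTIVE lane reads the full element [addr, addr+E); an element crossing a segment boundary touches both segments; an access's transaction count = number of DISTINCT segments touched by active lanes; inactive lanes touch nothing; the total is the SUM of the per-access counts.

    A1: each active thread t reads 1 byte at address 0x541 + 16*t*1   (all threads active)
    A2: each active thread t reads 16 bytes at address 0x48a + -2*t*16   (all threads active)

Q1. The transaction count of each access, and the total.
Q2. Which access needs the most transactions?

A1: 16 transactions
A2: 32 transactions

Answer: 16,32; total 48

Answer: A2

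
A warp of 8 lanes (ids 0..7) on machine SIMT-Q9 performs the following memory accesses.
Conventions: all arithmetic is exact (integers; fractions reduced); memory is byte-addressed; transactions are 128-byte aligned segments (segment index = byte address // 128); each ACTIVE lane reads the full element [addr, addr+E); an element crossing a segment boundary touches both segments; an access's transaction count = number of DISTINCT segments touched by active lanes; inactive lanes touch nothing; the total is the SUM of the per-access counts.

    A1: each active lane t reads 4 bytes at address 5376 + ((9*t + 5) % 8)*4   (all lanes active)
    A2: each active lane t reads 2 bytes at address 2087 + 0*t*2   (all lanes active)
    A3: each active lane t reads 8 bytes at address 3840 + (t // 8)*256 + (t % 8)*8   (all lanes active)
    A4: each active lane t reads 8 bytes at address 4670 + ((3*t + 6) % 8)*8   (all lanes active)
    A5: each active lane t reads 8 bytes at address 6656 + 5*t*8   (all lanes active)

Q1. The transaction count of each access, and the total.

A1: 1 transaction
A2: 1 transaction
A3: 1 transaction
A4: 1 transaction
A5: 3 transactions

Answer: 1,1,1,1,3; total 7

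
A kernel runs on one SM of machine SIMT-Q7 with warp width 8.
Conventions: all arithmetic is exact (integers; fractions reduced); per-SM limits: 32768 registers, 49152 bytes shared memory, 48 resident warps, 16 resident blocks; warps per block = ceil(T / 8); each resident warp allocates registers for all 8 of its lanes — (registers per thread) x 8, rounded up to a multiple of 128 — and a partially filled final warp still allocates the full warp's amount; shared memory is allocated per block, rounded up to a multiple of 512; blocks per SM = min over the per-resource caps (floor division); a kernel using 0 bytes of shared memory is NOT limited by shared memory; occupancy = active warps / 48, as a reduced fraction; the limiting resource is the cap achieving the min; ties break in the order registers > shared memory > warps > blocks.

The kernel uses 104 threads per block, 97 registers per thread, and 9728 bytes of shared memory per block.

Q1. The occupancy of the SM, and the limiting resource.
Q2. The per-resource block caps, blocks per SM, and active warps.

Answer: occupancy 13/24, limited by registers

registers: 2 blocks
shared memory: 5 blocks
warps: 3 blocks
blocks: 16 blocks

Answer: 2 blocks, 26 active warps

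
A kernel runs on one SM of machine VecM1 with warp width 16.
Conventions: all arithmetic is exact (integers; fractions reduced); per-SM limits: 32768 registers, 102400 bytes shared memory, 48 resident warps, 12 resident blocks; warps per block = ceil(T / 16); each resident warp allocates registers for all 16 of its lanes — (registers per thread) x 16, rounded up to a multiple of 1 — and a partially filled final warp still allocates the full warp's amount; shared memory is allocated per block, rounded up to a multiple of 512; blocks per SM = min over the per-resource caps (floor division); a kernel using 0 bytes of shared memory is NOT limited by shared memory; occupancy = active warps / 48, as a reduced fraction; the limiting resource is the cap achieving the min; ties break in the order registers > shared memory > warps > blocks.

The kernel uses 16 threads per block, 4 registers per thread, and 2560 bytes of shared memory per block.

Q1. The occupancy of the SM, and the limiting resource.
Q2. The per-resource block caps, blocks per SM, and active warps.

Answer: occupancy 1/4, limited by blocks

registers: 512 blocks
shared memory: 40 blocks
warps: 48 blocks
blocks: 12 blocks

Answer: 12 blocks, 12 active warps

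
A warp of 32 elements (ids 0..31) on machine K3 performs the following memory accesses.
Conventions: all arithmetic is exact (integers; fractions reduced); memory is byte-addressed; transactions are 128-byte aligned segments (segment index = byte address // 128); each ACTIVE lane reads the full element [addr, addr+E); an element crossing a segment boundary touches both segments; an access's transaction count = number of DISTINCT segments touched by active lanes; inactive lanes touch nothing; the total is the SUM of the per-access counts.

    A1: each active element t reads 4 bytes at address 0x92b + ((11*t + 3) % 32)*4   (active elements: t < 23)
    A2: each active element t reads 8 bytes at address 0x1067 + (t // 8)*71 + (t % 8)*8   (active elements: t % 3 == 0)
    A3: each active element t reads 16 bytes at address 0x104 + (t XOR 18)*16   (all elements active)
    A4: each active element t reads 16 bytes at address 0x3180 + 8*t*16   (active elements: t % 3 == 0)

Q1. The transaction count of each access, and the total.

A1: 2 transactions
A2: 3 transactions
A3: 5 transactions
A4: 11 transactions

Answer: 2,3,5,11; total 21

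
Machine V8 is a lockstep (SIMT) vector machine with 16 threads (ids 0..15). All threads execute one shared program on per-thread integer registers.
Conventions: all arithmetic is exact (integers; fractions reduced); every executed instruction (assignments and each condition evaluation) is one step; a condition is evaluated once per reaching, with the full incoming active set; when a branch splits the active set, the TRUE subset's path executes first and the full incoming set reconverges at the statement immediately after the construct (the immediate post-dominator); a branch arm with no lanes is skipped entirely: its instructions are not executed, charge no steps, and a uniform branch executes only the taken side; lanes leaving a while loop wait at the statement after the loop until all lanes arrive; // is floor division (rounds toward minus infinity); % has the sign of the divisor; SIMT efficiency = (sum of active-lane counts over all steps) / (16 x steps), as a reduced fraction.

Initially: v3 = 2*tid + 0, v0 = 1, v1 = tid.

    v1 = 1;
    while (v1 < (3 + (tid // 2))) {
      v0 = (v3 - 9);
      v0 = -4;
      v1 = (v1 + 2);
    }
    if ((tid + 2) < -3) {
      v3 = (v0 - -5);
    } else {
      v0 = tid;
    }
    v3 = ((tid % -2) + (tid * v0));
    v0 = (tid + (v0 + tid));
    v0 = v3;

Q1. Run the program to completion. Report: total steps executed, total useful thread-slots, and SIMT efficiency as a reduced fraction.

Answer: 27 steps, 304 useful, 19/27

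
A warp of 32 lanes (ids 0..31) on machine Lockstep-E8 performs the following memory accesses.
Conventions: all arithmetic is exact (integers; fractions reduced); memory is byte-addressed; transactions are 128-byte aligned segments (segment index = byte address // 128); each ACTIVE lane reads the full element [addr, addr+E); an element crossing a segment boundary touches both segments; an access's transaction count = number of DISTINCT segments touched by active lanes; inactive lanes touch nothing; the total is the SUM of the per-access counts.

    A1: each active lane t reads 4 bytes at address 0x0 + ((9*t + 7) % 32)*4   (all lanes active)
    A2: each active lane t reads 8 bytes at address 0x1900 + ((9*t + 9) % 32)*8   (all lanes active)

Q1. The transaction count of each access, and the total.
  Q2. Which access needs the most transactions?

A1: 1 transaction
A2: 2 transactions

Answer: 1,2; total 3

Answer: A2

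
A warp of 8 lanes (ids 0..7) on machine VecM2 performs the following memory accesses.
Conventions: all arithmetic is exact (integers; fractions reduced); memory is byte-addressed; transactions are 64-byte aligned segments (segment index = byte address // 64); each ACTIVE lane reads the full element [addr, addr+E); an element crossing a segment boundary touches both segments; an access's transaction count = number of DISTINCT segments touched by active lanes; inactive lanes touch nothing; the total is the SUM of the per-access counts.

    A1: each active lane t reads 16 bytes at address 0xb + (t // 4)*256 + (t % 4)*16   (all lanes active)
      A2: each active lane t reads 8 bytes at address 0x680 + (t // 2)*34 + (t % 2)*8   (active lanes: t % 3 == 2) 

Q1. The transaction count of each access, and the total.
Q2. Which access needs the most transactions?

A1: 4 transactions
A2: 2 transactions

Answer: 4,2; total 6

Answer: A1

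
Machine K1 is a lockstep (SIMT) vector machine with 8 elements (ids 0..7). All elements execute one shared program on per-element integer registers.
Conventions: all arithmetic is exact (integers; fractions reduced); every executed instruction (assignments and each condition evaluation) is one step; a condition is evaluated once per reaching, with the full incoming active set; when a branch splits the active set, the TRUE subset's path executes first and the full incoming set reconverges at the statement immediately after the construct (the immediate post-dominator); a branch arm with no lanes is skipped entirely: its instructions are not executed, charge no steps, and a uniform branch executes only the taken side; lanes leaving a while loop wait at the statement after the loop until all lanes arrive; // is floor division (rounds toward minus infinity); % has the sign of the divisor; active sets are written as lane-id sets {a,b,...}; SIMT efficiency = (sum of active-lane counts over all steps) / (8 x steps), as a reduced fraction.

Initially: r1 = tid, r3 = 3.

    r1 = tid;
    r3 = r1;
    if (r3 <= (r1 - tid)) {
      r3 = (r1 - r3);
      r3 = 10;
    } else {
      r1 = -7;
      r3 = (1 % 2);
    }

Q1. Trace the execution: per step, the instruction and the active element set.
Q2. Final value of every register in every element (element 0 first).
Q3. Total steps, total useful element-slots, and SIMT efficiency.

step 0: r1 <- tid                    {0,1,2,3,4,5,6,7}
step 1: r3 <- r1                     {0,1,2,3,4,5,6,7}
step 2: eval (r3 <= (r1 - tid))      {0,1,2,3,4,5,6,7}
step 3: r3 <- (r1 - r3)              {0}
step 4: r3 <- 10                     {0}
step 5: r1 <- -7                     {1,2,3,4,5,6,7}
step 6: r3 <- (1 % 2)                {1,2,3,4,5,6,7}

Answer: 7 steps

r1: 0,-7,-7,-7,-7,-7,-7,-7
r3: 10,1,1,1,1,1,1,1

steps = 7; useful = 40; efficiency = 40/56 = 5/7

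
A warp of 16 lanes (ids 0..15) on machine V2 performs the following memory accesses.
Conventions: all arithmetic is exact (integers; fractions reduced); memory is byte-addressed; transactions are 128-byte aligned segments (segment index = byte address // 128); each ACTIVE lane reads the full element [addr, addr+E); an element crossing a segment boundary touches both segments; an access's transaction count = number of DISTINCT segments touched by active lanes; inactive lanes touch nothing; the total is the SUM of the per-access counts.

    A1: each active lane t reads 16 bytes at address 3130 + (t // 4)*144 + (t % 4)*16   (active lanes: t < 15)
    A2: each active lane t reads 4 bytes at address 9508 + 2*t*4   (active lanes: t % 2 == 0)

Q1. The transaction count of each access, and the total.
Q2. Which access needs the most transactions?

A1: 5 transactions
A2: 2 transactions

Answer: 5,2; total 7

Answer: A1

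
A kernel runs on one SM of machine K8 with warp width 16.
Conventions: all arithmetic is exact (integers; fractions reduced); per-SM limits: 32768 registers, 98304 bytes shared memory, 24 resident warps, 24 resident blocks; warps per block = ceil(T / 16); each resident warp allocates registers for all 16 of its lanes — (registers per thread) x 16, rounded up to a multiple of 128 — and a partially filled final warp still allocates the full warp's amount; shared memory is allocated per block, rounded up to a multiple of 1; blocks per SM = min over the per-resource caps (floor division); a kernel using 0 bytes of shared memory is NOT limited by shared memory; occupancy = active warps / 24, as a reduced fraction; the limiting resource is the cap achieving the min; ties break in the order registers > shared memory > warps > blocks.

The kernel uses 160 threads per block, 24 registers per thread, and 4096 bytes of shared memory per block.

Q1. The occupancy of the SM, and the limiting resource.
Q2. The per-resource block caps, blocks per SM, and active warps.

Answer: occupancy 5/6, limited by warps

registers: 8 blocks
shared memory: 24 blocks
warps: 2 blocks
blocks: 24 blocks

Answer: 2 blocks, 20 active warps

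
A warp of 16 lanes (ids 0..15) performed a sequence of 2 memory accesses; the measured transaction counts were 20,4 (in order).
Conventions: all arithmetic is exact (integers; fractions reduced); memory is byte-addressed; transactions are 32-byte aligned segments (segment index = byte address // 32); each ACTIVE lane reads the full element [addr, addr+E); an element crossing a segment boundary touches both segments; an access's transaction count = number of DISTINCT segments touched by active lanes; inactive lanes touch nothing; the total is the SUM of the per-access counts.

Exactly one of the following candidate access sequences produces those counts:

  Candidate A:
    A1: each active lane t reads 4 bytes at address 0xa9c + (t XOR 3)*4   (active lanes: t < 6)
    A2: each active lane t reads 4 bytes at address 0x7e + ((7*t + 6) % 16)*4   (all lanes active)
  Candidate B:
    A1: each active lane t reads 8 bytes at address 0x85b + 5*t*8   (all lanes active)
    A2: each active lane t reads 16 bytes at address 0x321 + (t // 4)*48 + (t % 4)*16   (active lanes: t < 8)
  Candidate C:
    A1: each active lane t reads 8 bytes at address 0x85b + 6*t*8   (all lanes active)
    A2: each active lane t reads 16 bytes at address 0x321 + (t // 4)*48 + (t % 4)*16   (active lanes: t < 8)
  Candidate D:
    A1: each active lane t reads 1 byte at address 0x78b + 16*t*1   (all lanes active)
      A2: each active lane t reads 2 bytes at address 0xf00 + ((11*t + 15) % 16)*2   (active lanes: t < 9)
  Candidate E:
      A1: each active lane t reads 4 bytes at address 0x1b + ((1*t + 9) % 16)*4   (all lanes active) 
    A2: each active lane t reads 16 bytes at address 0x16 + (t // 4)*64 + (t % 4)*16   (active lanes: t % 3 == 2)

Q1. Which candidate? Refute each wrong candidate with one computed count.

A: A1 gives 2 transactions, not 20
C: A1 gives 24 transactions, not 20
D: A1 gives 8 transactions, not 20
E: A1 gives 3 transactions, not 20
B: all counts match (20,4)

Answer: B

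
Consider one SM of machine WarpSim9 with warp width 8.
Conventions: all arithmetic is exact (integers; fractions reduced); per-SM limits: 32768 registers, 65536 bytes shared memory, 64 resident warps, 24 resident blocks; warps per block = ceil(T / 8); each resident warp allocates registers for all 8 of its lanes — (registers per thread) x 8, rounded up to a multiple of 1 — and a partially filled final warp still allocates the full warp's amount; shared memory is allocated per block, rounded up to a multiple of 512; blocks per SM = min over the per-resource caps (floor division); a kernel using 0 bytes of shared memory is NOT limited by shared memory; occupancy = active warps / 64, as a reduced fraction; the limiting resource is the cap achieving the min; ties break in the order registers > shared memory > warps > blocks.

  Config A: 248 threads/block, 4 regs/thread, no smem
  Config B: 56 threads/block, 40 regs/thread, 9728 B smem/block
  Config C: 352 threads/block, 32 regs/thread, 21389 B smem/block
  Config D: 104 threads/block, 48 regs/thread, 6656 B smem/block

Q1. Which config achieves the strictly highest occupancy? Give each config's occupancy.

occupancies: A 31/32, B 21/32, C 11/16, D 13/16

Answer: A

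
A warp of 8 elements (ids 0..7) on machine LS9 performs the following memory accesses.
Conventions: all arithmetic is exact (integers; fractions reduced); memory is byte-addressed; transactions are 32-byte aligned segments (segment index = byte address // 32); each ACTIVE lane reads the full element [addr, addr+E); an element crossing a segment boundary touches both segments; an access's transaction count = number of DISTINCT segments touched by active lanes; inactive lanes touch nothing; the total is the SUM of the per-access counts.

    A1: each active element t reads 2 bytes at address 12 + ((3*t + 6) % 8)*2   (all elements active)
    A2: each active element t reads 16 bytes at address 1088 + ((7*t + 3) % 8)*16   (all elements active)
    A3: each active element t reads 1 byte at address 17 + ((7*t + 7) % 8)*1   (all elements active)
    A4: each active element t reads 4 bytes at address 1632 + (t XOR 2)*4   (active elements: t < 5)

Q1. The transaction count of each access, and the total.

A1: 1 transaction
A2: 4 transactions
A3: 1 transaction
A4: 1 transaction

Answer: 1,4,1,1; total 7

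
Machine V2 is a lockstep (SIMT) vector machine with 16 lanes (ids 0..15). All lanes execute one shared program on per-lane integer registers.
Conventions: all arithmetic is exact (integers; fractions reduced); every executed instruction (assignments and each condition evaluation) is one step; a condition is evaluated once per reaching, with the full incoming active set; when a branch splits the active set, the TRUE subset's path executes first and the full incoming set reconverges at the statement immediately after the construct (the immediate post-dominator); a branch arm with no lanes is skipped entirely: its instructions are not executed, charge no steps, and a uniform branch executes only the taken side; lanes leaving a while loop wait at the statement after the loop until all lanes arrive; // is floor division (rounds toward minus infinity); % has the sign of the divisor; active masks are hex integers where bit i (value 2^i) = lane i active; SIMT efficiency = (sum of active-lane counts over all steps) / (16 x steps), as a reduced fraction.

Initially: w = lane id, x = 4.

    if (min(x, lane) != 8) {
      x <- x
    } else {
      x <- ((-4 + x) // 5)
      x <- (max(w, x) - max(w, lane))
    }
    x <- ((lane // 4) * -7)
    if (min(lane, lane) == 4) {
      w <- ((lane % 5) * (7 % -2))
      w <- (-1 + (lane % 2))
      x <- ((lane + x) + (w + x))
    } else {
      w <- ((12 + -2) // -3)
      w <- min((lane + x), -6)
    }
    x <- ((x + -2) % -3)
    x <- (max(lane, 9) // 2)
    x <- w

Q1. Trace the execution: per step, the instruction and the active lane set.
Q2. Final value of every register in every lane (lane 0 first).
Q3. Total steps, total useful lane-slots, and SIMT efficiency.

step 0: eval (min(x, lane) != 8)     0xffff
step 1: x <- x                       0xffff
step 2: x <- ((lane // 4) * -7)      0xffff
step 3: eval (min(lane, lane) == 4)  0xffff
step 4: w <- ((lane % 5) * (7 % -2)) 0x0010
step 5: w <- (-1 + (lane % 2))       0x0010
step 6: x <- ((lane + x) + (w + x))  0x0010
step 7: w <- ((12 + -2) // -3)       0xffef
step 8: w <- min((lane + x), -6)     0xffef
step 9: x <- ((x + -2) % -3)         0xffff
step 10: x <- (max(lane, 9) // 2)     0xffff
step 11: x <- w                       0xffff

Answer: 12 steps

w: -6,-6,-6,-6,-1,-6,-6,-6,-6,-6,-6,-6,-9,-8,-7,-6
x: -6,-6,-6,-6,-1,-6,-6,-6,-6,-6,-6,-6,-9,-8,-7,-6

steps = 12; useful = 145; efficiency = 145/192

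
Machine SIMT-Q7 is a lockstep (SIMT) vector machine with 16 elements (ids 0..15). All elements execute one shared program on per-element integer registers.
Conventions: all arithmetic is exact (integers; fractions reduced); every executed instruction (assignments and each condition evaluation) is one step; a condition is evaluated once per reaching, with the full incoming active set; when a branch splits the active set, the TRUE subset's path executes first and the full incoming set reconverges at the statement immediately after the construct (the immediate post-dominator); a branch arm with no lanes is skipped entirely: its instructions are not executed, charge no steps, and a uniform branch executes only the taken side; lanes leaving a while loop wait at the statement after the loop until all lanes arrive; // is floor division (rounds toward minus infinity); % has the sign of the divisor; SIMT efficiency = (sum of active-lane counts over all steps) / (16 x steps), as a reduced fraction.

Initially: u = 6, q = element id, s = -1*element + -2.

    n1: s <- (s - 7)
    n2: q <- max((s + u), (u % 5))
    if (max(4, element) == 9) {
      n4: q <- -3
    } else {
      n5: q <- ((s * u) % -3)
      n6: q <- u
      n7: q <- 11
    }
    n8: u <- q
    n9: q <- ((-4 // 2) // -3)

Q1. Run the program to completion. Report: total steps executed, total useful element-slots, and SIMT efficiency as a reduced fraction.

Answer: 9 steps, 126 useful, 7/8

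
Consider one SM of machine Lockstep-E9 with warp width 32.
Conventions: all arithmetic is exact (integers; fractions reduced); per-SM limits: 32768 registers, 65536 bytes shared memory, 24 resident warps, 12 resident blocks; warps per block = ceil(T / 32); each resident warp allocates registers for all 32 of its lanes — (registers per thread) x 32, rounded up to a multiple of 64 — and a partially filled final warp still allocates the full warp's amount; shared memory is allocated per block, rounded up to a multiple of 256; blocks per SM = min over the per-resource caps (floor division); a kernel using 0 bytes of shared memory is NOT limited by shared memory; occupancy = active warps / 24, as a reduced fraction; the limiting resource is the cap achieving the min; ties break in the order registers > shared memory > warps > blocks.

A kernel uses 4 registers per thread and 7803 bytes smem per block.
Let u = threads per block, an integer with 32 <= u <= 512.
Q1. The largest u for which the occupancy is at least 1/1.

Answer: u = 384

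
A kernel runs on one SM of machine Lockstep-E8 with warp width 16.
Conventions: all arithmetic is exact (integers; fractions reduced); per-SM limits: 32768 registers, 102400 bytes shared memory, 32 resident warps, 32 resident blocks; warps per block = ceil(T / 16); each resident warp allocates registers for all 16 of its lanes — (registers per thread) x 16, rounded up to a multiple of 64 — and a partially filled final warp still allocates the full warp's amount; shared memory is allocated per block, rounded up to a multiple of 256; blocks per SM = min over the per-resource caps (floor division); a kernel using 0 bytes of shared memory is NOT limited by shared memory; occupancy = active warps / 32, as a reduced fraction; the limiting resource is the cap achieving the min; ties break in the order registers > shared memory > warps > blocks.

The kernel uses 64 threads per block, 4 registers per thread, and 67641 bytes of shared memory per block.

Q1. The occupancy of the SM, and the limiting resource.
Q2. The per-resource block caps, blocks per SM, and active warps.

Answer: occupancy 1/8, limited by shared memory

registers: 128 blocks
shared memory: 1 block
warps: 8 blocks
blocks: 32 blocks

Answer: 1 block, 4 active warps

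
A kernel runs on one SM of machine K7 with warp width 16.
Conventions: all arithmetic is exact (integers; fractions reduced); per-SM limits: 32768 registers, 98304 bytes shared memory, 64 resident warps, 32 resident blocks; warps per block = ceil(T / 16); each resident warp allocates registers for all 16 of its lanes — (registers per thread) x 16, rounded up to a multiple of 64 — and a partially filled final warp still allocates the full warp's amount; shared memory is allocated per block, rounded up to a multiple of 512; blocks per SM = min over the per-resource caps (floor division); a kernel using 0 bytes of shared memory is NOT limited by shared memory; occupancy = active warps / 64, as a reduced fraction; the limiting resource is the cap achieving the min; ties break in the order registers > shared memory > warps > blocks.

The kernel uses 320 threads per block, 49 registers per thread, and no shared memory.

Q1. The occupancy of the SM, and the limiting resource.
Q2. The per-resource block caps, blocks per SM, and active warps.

Answer: occupancy 5/16, limited by registers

registers: 1 block
shared memory: no limit (kernel uses none)
warps: 3 blocks
blocks: 32 blocks

Answer: 1 block, 20 active warps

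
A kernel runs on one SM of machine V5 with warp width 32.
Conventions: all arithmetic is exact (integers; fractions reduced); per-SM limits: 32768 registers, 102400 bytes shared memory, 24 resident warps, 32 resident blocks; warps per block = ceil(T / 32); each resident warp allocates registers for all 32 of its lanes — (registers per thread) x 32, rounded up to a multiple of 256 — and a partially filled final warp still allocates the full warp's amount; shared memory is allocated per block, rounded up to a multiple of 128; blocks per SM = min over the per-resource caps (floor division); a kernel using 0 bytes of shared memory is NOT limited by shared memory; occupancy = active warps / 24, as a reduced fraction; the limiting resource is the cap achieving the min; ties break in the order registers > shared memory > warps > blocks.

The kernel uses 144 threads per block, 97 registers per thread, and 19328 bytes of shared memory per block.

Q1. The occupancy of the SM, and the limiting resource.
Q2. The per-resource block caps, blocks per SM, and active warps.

Answer: occupancy 5/24, limited by registers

registers: 1 block
shared memory: 5 blocks
warps: 4 blocks
blocks: 32 blocks

Answer: 1 block, 5 active warps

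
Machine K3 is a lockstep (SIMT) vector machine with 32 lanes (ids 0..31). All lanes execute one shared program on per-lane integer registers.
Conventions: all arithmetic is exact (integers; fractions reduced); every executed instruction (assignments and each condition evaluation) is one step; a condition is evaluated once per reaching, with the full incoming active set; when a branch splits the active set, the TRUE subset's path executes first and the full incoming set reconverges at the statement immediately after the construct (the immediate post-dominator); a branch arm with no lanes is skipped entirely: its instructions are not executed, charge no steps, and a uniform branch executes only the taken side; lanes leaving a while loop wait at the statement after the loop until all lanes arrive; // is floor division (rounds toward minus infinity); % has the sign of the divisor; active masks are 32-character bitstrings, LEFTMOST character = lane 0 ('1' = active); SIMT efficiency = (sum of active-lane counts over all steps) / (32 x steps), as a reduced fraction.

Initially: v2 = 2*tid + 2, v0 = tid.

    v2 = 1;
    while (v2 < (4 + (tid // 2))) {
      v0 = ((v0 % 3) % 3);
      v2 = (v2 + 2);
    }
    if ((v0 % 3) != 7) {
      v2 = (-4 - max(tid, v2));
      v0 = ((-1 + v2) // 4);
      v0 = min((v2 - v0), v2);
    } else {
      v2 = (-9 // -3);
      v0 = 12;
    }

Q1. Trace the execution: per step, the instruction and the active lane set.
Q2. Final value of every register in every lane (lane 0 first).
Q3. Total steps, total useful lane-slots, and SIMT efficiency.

step 0: v2 <- 1                      11111111111111111111111111111111
step 1: eval (v2 < (4 + (tid // 2))) 11111111111111111111111111111111
step 2: v0 <- ((v0 % 3) % 3)         11111111111111111111111111111111
step 3: v2 <- (v2 + 2)               11111111111111111111111111111111
step 4: eval (v2 < (4 + (tid // 2))) 11111111111111111111111111111111
step 5: v0 <- ((v0 % 3) % 3)         11111111111111111111111111111111
step 6: v2 <- (v2 + 2)               11111111111111111111111111111111
step 7: eval (v2 < (4 + (tid // 2))) 11111111111111111111111111111111
step 8: v0 <- ((v0 % 3) % 3)         00001111111111111111111111111111
step 9: v2 <- (v2 + 2)               00001111111111111111111111111111
step 10: eval (v2 < (4 + (tid // 2))) 00001111111111111111111111111111
step 11: v0 <- ((v0 % 3) % 3)         00000000111111111111111111111111
step 12: v2 <- (v2 + 2)               00000000111111111111111111111111
step 13: eval (v2 < (4 + (tid // 2))) 00000000111111111111111111111111
step 14: v0 <- ((v0 % 3) % 3)         00000000000011111111111111111111
step 15: v2 <- (v2 + 2)               00000000000011111111111111111111
step 16: eval (v2 < (4 + (tid // 2))) 00000000000011111111111111111111
step 17: v0 <- ((v0 % 3) % 3)         00000000000000001111111111111111
step 18: v2 <- (v2 + 2)               00000000000000001111111111111111
step 19: eval (v2 < (4 + (tid // 2))) 00000000000000001111111111111111
step 20: v0 <- ((v0 % 3) % 3)         00000000000000000000111111111111
step 21: v2 <- (v2 + 2)               00000000000000000000111111111111
step 22: eval (v2 < (4 + (tid // 2))) 00000000000000000000111111111111
step 23: v0 <- ((v0 % 3) % 3)         00000000000000000000000011111111
step 24: v2 <- (v2 + 2)               00000000000000000000000011111111
step 25: eval (v2 < (4 + (tid // 2))) 00000000000000000000000011111111
step 26: v0 <- ((v0 % 3) % 3)         00000000000000000000000000001111
step 27: v2 <- (v2 + 2)               00000000000000000000000000001111
step 28: eval (v2 < (4 + (tid // 2))) 00000000000000000000000000001111
step 29: eval ((v0 % 3) != 7)         11111111111111111111111111111111
step 30: v2 <- (-4 - max(tid, v2))    11111111111111111111111111111111
step 31: v0 <- ((-1 + v2) // 4)       11111111111111111111111111111111
step 32: v0 <- min((v2 - v0), v2)     11111111111111111111111111111111

Answer: 33 steps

v2: -9,-9,-9,-9,-11,-11,-11,-11,-13,-13,-14,-15,-16,-17,-18,-19,-20,-21,-22,-23,-24,-25,-26,-27,-28,-29,-30,-31,-32,-33,-34,-35
v0: -9,-9,-9,-9,-11,-11,-11,-11,-13,-13,-14,-15,-16,-17,-18,-19,-20,-21,-22,-23,-24,-25,-26,-27,-28,-29,-30,-31,-32,-33,-34,-35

steps = 33; useful = 720; efficiency = 720/1056 = 15/22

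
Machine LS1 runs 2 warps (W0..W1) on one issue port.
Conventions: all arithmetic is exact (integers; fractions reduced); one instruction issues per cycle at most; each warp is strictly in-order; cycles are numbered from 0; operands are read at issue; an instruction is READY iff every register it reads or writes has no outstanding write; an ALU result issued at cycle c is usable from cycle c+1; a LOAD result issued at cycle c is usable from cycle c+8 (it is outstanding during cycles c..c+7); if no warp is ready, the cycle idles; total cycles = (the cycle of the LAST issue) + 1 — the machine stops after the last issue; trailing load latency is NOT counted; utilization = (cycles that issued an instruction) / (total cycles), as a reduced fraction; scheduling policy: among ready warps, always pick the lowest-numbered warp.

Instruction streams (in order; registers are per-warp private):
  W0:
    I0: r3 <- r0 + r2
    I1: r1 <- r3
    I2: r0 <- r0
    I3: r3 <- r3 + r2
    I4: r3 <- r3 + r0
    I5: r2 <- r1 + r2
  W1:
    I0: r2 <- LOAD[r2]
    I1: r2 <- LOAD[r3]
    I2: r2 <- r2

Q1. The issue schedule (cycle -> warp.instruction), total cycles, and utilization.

cycle 0: W0.I0
cycle 1: W0.I1
cycle 2: W0.I2
cycle 3: W0.I3
cycle 4: W0.I4
cycle 5: W0.I5
cycle 6: W1.I0
cycle 7: idle
cycle 8: idle
cycle 9: idle
cycle 10: idle
cycle 11: idle
cycle 12: idle
cycle 13: idle
cycle 14: W1.I1
cycle 15: idle
cycle 16: idle
cycle 17: idle
cycle 18: idle
cycle 19: idle
cycle 20: idle
cycle 21: idle
cycle 22: W1.I2

Answer: 23 cycles, utilization 9/23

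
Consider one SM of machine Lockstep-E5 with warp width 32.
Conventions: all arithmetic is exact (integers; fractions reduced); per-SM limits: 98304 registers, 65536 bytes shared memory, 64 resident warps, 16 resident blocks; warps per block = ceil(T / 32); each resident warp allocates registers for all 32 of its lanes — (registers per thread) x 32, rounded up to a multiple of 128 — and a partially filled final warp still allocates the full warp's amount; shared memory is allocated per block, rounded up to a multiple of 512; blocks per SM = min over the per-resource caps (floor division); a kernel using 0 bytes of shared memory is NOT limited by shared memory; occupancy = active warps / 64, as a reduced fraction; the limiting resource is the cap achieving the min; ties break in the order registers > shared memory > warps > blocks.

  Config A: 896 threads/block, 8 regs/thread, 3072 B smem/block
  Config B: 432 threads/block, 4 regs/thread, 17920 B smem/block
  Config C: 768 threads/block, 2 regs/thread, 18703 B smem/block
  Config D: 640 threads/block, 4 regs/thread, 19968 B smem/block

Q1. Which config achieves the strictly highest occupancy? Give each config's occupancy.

occupancies: A 7/8, B 21/32, C 3/4, D 15/16

Answer: D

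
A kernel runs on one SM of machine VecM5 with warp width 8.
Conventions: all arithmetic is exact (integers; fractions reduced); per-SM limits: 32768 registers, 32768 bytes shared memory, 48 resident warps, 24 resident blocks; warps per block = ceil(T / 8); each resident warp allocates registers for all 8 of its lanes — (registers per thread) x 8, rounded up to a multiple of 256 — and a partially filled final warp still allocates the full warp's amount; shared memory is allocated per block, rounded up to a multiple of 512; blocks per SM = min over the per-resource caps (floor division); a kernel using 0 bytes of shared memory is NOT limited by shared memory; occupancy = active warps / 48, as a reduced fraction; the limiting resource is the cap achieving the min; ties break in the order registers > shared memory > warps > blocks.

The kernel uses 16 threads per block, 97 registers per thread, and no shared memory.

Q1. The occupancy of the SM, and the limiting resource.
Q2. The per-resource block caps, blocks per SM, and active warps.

Answer: occupancy 2/3, limited by registers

registers: 16 blocks
shared memory: no limit (kernel uses none)
warps: 24 blocks
blocks: 24 blocks

Answer: 16 blocks, 32 active warps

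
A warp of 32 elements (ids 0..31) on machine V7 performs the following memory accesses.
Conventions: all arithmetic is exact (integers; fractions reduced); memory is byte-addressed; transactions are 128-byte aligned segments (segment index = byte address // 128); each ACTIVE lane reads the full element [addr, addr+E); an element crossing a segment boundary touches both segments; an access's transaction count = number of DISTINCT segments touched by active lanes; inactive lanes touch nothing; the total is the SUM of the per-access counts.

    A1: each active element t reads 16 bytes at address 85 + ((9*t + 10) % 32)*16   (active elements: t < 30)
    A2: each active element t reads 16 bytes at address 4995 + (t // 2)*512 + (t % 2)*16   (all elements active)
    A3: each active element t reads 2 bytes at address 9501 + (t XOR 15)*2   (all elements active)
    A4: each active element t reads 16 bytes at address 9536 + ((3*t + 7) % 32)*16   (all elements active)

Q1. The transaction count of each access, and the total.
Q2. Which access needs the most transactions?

A1: 5 transactions
A2: 16 transactions
A3: 1 transaction
A4: 5 transactions

Answer: 5,16,1,5; total 27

Answer: A2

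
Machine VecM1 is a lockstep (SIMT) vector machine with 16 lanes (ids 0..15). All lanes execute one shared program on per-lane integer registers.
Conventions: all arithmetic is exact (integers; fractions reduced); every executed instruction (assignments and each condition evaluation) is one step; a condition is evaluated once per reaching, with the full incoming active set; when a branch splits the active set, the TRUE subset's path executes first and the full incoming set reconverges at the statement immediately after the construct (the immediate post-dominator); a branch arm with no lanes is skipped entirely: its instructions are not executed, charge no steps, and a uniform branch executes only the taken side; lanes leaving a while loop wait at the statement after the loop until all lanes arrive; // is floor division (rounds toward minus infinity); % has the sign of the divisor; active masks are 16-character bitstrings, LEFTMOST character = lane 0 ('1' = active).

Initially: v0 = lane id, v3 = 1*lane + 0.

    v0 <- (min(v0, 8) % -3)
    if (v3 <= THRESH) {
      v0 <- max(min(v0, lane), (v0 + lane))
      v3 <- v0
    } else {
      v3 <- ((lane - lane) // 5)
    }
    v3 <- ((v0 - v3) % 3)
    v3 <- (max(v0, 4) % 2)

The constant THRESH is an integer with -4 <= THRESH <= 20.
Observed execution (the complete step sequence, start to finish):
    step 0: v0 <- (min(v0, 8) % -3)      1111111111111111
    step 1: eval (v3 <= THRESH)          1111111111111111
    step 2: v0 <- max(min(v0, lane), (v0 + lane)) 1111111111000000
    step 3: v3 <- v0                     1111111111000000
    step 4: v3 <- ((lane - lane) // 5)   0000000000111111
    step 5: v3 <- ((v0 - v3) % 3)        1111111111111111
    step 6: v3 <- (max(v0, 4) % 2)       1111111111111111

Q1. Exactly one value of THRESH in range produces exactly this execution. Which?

Answer: THRESH = 9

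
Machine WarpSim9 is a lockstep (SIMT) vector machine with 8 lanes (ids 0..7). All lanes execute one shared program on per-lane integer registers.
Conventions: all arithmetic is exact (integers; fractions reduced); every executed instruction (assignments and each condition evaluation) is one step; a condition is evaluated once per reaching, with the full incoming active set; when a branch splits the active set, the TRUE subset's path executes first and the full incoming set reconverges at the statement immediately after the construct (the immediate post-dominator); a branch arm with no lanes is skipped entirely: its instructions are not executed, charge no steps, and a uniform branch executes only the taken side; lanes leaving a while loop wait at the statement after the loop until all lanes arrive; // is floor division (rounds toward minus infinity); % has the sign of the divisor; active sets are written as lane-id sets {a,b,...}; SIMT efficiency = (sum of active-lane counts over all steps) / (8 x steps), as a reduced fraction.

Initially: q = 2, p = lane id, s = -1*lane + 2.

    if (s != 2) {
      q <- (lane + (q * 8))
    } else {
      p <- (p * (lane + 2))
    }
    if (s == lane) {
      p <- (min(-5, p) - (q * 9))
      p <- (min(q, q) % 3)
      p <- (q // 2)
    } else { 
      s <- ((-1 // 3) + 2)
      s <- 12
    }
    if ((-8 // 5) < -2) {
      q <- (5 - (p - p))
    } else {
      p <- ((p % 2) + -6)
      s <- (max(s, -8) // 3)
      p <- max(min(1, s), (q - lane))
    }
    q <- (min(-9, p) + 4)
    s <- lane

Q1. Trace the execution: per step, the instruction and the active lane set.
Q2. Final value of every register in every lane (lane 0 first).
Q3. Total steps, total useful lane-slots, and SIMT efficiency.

step 0: eval (s != 2)                {0,1,2,3,4,5,6,7}
step 1: q <- (lane + (q * 8))        {1,2,3,4,5,6,7}
step 2: p <- (p * (lane + 2))        {0}
step 3: eval (s == lane)             {0,1,2,3,4,5,6,7}
step 4: p <- (min(-5, p) - (q * 9))  {1}
step 5: p <- (min(q, q) % 3)         {1}
step 6: p <- (q // 2)                {1}
step 7: s <- ((-1 // 3) + 2)         {0,2,3,4,5,6,7}
step 8: s <- 12                      {0,2,3,4,5,6,7}
step 9: eval ((-8 // 5) < -2)        {0,1,2,3,4,5,6,7}
step 10: p <- ((p % 2) + -6)          {0,1,2,3,4,5,6,7}
step 11: s <- (max(s, -8) // 3)       {0,1,2,3,4,5,6,7}
step 12: p <- max(min(1, s), (q - lane)) {0,1,2,3,4,5,6,7}
step 13: q <- (min(-9, p) + 4)        {0,1,2,3,4,5,6,7}
step 14: s <- lane                    {0,1,2,3,4,5,6,7}

Answer: 15 steps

q: -5,-5,-5,-5,-5,-5,-5,-5
p: 2,16,16,16,16,16,16,16
s: 0,1,2,3,4,5,6,7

steps = 15; useful = 89; efficiency = 89/120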